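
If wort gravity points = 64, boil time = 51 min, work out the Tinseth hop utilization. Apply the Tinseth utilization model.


U = 1.65·0.000125^(GP/1000) · (1 − e^(−0.04·t))/4.15
bigness = 1.65·0.000125^(64/1000) = 0.9283
boil_factor = (1 − e^(−0.04·51))/4.15 = 0.2096
U = 0.9283 · 0.2096

0.1946


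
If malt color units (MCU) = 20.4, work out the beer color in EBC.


SRM = 1.4922·MCU^0.6859;  EBC = SRM·1.97
SRM = 1.4922·20.4^0.6859 = 11.8060
EBC = 11.8060·1.97

23.2578 EBC


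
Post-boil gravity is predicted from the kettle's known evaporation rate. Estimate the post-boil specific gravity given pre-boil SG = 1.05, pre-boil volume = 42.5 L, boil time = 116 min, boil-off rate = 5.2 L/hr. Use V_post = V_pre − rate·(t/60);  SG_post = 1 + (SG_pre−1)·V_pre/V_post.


V_post = 42.5 − 5.2·(116/60) = 32.4467
SG_post = 1 + (1.05 − 1)·42.5/32.4467

1.0655


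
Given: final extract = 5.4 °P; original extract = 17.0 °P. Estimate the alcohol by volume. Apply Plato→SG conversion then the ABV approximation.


SG = 259/(259 − P);  ABV = (OG − FG)·131.25
OG = 259/(259 − 17.0) = 1.0702
FG = 259/(259 − 5.4) = 1.0213
ABV = (1.0702 − 1.0213)·131.25

6.4253 % ABV


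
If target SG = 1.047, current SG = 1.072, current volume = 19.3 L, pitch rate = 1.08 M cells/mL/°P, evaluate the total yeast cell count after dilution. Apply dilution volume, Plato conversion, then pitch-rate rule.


V_w = V·((SG_c−1)/(SG_t−1)−1);  °P = 259 − 259/SG_t;  cells = rate·(V+V_w)·°P
V_w = 19.3·((1.072−1)/(1.047−1)−1) = 10.2660
V_final = 19.3 + 10.2660 = 29.5660
°P = 259 − 259/1.047 = 11.6266
cells = 1.08·29.5660·11.6266

371.2502 billion cells


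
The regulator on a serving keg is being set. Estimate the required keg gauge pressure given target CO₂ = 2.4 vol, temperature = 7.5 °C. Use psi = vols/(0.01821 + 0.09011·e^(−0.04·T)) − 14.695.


psi = 2.4/(0.01821 + 0.09011·e^(−0.04·7.5)) − 14.695

13.5519 psi


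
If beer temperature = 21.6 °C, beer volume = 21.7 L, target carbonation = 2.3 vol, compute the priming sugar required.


residual = 14.695·(0.01821 + 0.09011·e^(−0.04·T));  sugar = (target − residual)·4.0·V
residual = 14.695·(0.01821 + 0.09011·e^(−0.04·21.6)) = 0.8257
sugar = (2.3 − 0.8257)·4.0·21.7

127.9696 g


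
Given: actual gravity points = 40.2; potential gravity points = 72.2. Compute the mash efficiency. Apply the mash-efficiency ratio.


efficiency = actual / potential × 100
efficiency = 40.2 / 72.2 × 100

55.6787 %


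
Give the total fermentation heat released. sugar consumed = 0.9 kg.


Q = m_sugar · 590 kJ/kg
Q = 0.9 · 590

531.0000 kJ


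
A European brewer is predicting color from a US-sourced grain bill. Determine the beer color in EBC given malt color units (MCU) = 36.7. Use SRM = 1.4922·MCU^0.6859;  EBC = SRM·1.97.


SRM = 1.4922·36.7^0.6859 = 17.6617
EBC = 17.6617·1.97

34.7935 EBC


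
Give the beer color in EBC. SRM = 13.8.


EBC = SRM · 1.97
EBC = 13.8 · 1.97

27.1860 EBC


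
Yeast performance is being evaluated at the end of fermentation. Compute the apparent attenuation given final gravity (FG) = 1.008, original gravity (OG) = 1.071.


AA = (OG − FG)/(OG − 1) · 100
AA = (1.071 − 1.008)/(1.071 − 1) · 100

88.7324 %


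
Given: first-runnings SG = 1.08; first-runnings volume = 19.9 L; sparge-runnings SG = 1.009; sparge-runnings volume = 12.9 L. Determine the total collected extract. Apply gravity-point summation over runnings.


total = Σ (SG_i − 1)·1000·V_i
first = (1.08 − 1)·1000·19.9 = 1592.0000
sparge = (1.009 − 1)·1000·12.9 = 116.1000
total = 1592.0000 + 116.1000

1708.1000 gravity·L


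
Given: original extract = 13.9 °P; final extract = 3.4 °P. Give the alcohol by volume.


SG = 259/(259 − P);  ABV = (OG − FG)·131.25
OG = 259/(259 − 13.9) = 1.0567
FG = 259/(259 − 3.4) = 1.0133
ABV = (1.0567 − 1.0133)·131.25

5.6975 % ABV


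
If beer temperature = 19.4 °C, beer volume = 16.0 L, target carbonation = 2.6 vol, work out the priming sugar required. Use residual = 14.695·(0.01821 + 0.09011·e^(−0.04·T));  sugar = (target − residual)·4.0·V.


residual = 14.695·(0.01821 + 0.09011·e^(−0.04·19.4)) = 0.8770
sugar = (2.6 − 0.8770)·4.0·16.0

110.2698 g


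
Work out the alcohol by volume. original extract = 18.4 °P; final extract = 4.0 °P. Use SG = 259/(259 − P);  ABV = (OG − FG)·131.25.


OG = 259/(259 − 18.4) = 1.0765
FG = 259/(259 − 4.0) = 1.0157
ABV = (1.0765 − 1.0157)·131.25

7.9786 % ABV


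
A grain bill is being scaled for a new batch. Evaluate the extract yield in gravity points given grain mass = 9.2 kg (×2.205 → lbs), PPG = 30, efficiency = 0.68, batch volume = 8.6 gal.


points = lbs × PPG × eff / vol
lbs = 9.2 × 2.205 = 20.2860
points = 20.2860 × 30 × 0.68 / 8.6

48.1203 points


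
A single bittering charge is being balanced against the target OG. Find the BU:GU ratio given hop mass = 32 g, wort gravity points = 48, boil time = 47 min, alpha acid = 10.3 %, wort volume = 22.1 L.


U = 1.65·0.000125^(GP/1000)·(1−e^(−0.04t))/4.15;  IBU = (α/100)·m·U·1000/V;  BU:GU = IBU/GP
U = 1.65·0.000125^(48/1000)·(1−e^(−0.04·47))/4.15 = 0.2189
IBU = (10.3/100)·32·0.2189·1000/22.1 = 32.6419
BU:GU = 32.6419/48

0.6800


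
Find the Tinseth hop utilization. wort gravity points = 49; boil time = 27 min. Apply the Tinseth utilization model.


U = 1.65·0.000125^(GP/1000) · (1 − e^(−0.04·t))/4.15
bigness = 1.65·0.000125^(49/1000) = 1.0623
boil_factor = (1 − e^(−0.04·27))/4.15 = 0.1591
U = 1.0623 · 0.1591

0.1690


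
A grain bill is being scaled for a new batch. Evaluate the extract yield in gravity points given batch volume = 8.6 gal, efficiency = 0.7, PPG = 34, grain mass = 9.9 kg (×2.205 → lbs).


points = lbs × PPG × eff / vol
lbs = 9.9 × 2.205 = 21.8295
points = 21.8295 × 34 × 0.7 / 8.6

60.4119 points


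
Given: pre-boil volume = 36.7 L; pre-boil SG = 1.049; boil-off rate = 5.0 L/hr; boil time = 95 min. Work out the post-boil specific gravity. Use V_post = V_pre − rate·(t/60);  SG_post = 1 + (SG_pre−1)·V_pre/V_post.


V_post = 36.7 − 5.0·(95/60) = 28.7833
SG_post = 1 + (1.049 − 1)·36.7/28.7833

1.0625


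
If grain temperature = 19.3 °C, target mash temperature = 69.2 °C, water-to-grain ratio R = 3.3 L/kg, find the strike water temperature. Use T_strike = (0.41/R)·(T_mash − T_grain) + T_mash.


T_strike = (0.41/3.3)·(69.2 − 19.3) + 69.2

75.3997 °C


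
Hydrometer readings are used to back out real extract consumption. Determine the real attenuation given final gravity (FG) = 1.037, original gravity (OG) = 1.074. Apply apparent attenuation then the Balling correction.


AA = (OG−FG)/(OG−1)·100;  RA = AA·0.8192
AA = (1.074 − 1.037)/(1.074 − 1)·100 = 50.0000
RA = 50.0000·0.8192

40.9600 %


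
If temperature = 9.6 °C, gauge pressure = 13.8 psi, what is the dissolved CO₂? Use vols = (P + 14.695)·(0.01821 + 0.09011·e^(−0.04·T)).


vols = (13.8 + 14.695)·(0.01821 + 0.09011·e^(−0.04·9.6))

2.2678 volumes


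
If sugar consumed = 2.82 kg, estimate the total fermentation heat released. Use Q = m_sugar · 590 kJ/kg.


Q = 2.82 · 590

1663.8000 kJ


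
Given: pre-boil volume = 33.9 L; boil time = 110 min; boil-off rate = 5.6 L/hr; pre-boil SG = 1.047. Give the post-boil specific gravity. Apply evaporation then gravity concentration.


V_post = V_pre − rate·(t/60);  SG_post = 1 + (SG_pre−1)·V_pre/V_post
V_post = 33.9 − 5.6·(110/60) = 23.6333
SG_post = 1 + (1.047 − 1)·33.9/23.6333

1.0674


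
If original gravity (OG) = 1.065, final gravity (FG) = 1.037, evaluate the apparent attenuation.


AA = (OG − FG)/(OG − 1) · 100
AA = (1.065 − 1.037)/(1.065 − 1) · 100

43.0769 %


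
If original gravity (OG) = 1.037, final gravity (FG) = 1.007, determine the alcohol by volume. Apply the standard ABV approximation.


ABV = (OG − FG) · 131.25
ABV = (1.037 − 1.007) · 131.25

3.9375 % ABV


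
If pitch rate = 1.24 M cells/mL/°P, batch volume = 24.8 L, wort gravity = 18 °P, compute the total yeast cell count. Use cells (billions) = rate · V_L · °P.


cells = 1.24 · 24.8 · 18

553.5360 billion cells


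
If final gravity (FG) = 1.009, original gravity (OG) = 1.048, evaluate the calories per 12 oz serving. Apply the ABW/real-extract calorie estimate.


ABW = (OG−FG)·131.25·0.79/FG;  °P = 259 − 259/SG (for OG→OE and FG→AE);  RE = 0.1808·OE + 0.8192·AE;  Cal = (6.9·ABW + 4·(RE−0.1))·FG·3.55
ABW = (1.048 − 1.009)·131.25·0.79/1.009 = 4.0077
OE = 259 − 259/1.048 = 11.8626 °P
AE = 259 − 259/1.009 = 2.3102 °P
RE = 0.1808·11.8626 + 0.8192·2.3102 = 4.0373 °P
Cal = (6.9·4.0077 + 4·(4.0373−0.1))·1.009·3.55

155.4657 kcal


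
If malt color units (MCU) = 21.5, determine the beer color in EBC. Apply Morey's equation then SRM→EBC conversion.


SRM = 1.4922·MCU^0.6859;  EBC = SRM·1.97
SRM = 1.4922·21.5^0.6859 = 12.2390
EBC = 12.2390·1.97

24.1109 EBC


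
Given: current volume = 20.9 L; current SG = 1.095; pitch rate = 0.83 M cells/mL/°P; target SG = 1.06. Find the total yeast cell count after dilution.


V_w = V·((SG_c−1)/(SG_t−1)−1);  °P = 259 − 259/SG_t;  cells = rate·(V+V_w)·°P
V_w = 20.9·((1.095−1)/(1.06−1)−1) = 12.1917
V_final = 20.9 + 12.1917 = 33.0917
°P = 259 − 259/1.06 = 14.6604
cells = 0.83·33.0917·14.6604

402.6631 billion cells


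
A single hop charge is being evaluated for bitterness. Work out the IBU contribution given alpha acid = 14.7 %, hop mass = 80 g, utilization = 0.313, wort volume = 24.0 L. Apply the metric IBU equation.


IBU = (α/100)·mass·U·1000 / V
IBU = (14.7/100)·80·0.313·1000 / 24.0

153.3700 IBU


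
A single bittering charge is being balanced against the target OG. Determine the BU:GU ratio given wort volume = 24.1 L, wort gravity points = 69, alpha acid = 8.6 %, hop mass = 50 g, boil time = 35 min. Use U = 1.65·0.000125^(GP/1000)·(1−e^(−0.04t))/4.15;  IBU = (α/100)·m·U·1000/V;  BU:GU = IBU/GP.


U = 1.65·0.000125^(69/1000)·(1−e^(−0.04·35))/4.15 = 0.1611
IBU = (8.6/100)·50·0.1611·1000/24.1 = 28.7476
BU:GU = 28.7476/69

0.4166


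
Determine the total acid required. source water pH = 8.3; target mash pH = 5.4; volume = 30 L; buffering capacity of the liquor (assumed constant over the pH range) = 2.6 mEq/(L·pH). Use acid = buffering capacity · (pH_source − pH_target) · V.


acid = 2.6 · (8.3 − 5.4) · 30

226.2000 mEq


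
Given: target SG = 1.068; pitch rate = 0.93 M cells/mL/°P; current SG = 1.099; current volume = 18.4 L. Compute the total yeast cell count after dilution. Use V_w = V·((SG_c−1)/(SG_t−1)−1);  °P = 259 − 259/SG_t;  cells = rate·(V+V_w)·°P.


V_w = 18.4·((1.099−1)/(1.068−1)−1) = 8.3882
V_final = 18.4 + 8.3882 = 26.7882
°P = 259 − 259/1.068 = 16.4906
cells = 0.93·26.7882·16.4906

410.8322 billion cells


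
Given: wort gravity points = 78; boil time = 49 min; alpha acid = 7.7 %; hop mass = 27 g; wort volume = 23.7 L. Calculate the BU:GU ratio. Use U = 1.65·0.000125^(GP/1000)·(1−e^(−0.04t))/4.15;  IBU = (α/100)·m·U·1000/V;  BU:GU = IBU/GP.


U = 1.65·0.000125^(78/1000)·(1−e^(−0.04·49))/4.15 = 0.1695
IBU = (7.7/100)·27·0.1695·1000/23.7 = 14.8650
BU:GU = 14.8650/78

0.1906


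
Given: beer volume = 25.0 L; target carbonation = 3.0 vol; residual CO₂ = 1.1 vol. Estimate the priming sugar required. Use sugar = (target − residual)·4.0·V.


sugar = (3.0 − 1.1)·4.0·25.0

190.0000 g


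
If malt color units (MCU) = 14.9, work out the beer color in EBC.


SRM = 1.4922·MCU^0.6859;  EBC = SRM·1.97
SRM = 1.4922·14.9^0.6859 = 9.5173
EBC = 9.5173·1.97

18.7492 EBC


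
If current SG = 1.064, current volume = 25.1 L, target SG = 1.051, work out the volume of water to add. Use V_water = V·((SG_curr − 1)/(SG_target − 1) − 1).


V_water = 25.1·((1.064 − 1)/(1.051 − 1) − 1)

6.3980 L


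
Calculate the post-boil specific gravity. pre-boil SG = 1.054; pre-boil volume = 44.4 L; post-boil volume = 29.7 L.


SG_post = 1 + (SG_pre − 1)·V_pre/V_post
pts_pre = (1.054 − 1)·1000 = 54.0000
pts_post = 54.0000·44.4/29.7 = 80.7273
SG_post = 1 + 80.7273/1000

1.0807


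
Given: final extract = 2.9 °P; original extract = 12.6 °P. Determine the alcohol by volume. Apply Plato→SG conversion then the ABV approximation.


SG = 259/(259 − P);  ABV = (OG − FG)·131.25
OG = 259/(259 − 12.6) = 1.0511
FG = 259/(259 − 2.9) = 1.0113
ABV = (1.0511 − 1.0113)·131.25

5.2254 % ABV


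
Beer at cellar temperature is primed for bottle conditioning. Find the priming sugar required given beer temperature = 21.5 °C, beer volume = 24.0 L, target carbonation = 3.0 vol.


residual = 14.695·(0.01821 + 0.09011·e^(−0.04·T));  sugar = (target − residual)·4.0·V
residual = 14.695·(0.01821 + 0.09011·e^(−0.04·21.5)) = 0.8279
sugar = (3.0 − 0.8279)·4.0·24.0

208.5184 g


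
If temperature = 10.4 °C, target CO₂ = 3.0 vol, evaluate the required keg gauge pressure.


psi = vols/(0.01821 + 0.09011·e^(−0.04·T)) − 14.695
psi = 3.0/(0.01821 + 0.09011·e^(−0.04·10.4)) − 14.695

23.9380 psi


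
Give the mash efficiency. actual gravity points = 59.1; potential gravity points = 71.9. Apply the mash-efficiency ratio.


efficiency = actual / potential × 100
efficiency = 59.1 / 71.9 × 100

82.1975 %


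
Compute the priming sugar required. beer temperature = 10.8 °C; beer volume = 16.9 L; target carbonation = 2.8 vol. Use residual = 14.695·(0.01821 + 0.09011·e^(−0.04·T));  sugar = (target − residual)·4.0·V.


residual = 14.695·(0.01821 + 0.09011·e^(−0.04·10.8)) = 1.1273
sugar = (2.8 − 1.1273)·4.0·16.9

113.0774 g


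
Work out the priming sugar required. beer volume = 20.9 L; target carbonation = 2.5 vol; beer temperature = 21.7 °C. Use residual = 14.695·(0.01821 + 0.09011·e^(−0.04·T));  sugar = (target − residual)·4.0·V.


residual = 14.695·(0.01821 + 0.09011·e^(−0.04·21.7)) = 0.8235
sugar = (2.5 − 0.8235)·4.0·20.9

140.1581 g


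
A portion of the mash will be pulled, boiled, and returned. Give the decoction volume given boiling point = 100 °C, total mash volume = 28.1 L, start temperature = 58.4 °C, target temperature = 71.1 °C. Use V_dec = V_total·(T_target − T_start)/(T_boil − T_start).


V_dec = 28.1·(71.1 − 58.4)/(100 − 58.4)

8.5786 L


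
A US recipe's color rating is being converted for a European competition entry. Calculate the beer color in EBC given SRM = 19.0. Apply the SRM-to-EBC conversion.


EBC = SRM · 1.97
EBC = 19.0 · 1.97

37.4300 EBC


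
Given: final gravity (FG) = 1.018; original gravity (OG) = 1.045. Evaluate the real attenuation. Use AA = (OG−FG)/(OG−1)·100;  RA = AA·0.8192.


AA = (1.045 − 1.018)/(1.045 − 1)·100 = 60.0000
RA = 60.0000·0.8192

49.1520 %


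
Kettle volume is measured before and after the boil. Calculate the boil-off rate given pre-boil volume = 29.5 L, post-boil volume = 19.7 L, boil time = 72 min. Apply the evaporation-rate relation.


rate = (V_pre − V_post) / (t_min/60)
rate = (29.5 − 19.7) / (72/60)

8.1667 L/hr


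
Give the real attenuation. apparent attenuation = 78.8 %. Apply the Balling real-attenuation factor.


RA = AA · 0.8192
RA = 78.8 · 0.8192

64.5530 %


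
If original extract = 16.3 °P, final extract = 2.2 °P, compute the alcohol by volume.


SG = 259/(259 − P);  ABV = (OG − FG)·131.25
OG = 259/(259 − 16.3) = 1.0672
FG = 259/(259 − 2.2) = 1.0086
ABV = (1.0672 − 1.0086)·131.25

7.6905 % ABV


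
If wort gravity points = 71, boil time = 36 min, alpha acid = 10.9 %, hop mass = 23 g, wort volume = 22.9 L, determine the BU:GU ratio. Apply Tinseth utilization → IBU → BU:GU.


U = 1.65·0.000125^(GP/1000)·(1−e^(−0.04t))/4.15;  IBU = (α/100)·m·U·1000/V;  BU:GU = IBU/GP
U = 1.65·0.000125^(71/1000)·(1−e^(−0.04·36))/4.15 = 0.1603
IBU = (10.9/100)·23·0.1603·1000/22.9 = 17.5469
BU:GU = 17.5469/71

0.2471


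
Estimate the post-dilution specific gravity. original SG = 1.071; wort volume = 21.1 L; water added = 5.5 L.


SG_new = 1 + (SG_old − 1)·V_old/(V_old + V_water)
pts = (1.071 − 1)·1000·21.1/(21.1 + 5.5) = 56.3195
SG_new = 1 + 56.3195/1000

1.0563


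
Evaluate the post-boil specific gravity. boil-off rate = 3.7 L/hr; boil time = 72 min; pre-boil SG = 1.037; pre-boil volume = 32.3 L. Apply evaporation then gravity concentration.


V_post = V_pre − rate·(t/60);  SG_post = 1 + (SG_pre−1)·V_pre/V_post
V_post = 32.3 − 3.7·(72/60) = 27.8600
SG_post = 1 + (1.037 − 1)·32.3/27.8600

1.0429


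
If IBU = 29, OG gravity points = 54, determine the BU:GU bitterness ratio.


BU:GU = IBU / OG_points
BU:GU = 29 / 54

0.5370


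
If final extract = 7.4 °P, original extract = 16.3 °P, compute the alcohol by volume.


SG = 259/(259 − P);  ABV = (OG − FG)·131.25
OG = 259/(259 − 16.3) = 1.0672
FG = 259/(259 − 7.4) = 1.0294
ABV = (1.0672 − 1.0294)·131.25

4.9546 % ABV


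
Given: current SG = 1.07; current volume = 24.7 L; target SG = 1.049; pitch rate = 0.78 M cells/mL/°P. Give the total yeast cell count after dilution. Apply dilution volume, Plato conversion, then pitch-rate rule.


V_w = V·((SG_c−1)/(SG_t−1)−1);  °P = 259 − 259/SG_t;  cells = rate·(V+V_w)·°P
V_w = 24.7·((1.07−1)/(1.049−1)−1) = 10.5857
V_final = 24.7 + 10.5857 = 35.2857
°P = 259 − 259/1.049 = 12.0982
cells = 0.78·35.2857·12.0982

332.9767 billion cells


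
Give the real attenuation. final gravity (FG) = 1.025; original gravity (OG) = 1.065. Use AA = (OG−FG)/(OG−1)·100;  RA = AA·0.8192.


AA = (1.065 − 1.025)/(1.065 − 1)·100 = 61.5385
RA = 61.5385·0.8192

50.4123 %


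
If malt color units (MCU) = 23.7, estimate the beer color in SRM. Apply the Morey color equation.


SRM = 1.4922 · MCU^0.6859
SRM = 1.4922 · 23.7^0.6859

13.0848 SRM


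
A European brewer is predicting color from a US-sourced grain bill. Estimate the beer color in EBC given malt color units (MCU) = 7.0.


SRM = 1.4922·MCU^0.6859;  EBC = SRM·1.97
SRM = 1.4922·7.0^0.6859 = 5.6687
EBC = 5.6687·1.97

11.1672 EBC


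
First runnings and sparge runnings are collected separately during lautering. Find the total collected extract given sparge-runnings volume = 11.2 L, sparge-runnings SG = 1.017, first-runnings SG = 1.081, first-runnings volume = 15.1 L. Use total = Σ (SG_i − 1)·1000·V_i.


first = (1.081 − 1)·1000·15.1 = 1223.1000
sparge = (1.017 − 1)·1000·11.2 = 190.4000
total = 1223.1000 + 190.4000

1413.5000 gravity·L


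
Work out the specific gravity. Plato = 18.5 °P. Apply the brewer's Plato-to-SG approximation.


SG = 259/(259 − P)
SG = 259/(259 − 18.5)

1.0769


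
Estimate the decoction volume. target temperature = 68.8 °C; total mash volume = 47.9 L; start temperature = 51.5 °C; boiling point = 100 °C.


V_dec = V_total·(T_target − T_start)/(T_boil − T_start)
V_dec = 47.9·(68.8 − 51.5)/(100 − 51.5)

17.0860 L


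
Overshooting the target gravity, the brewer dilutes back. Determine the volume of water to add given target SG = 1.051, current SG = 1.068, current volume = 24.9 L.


V_water = V·((SG_curr − 1)/(SG_target − 1) − 1)
V_water = 24.9·((1.068 − 1)/(1.051 − 1) − 1)

8.3000 L


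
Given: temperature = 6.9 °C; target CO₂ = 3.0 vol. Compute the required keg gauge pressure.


psi = vols/(0.01821 + 0.09011·e^(−0.04·T)) − 14.695
psi = 3.0/(0.01821 + 0.09011·e^(−0.04·6.9)) − 14.695

19.9524 psi


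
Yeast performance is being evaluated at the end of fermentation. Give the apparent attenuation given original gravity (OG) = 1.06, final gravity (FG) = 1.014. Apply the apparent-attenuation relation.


AA = (OG − FG)/(OG − 1) · 100
AA = (1.06 − 1.014)/(1.06 − 1) · 100

76.6667 %


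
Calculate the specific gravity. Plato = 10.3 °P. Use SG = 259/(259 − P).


SG = 259/(259 − 10.3)

1.0414


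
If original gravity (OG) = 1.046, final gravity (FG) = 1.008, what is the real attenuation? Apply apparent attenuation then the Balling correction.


AA = (OG−FG)/(OG−1)·100;  RA = AA·0.8192
AA = (1.046 − 1.008)/(1.046 − 1)·100 = 82.6087
RA = 82.6087·0.8192

67.6730 %


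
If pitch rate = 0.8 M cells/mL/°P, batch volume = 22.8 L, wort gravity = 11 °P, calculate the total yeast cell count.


cells (billions) = rate · V_L · °P
cells = 0.8 · 22.8 · 11

200.6400 billion cells


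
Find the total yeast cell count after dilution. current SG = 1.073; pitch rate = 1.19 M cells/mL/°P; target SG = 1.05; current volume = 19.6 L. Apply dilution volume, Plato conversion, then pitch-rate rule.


V_w = V·((SG_c−1)/(SG_t−1)−1);  °P = 259 − 259/SG_t;  cells = rate·(V+V_w)·°P
V_w = 19.6·((1.073−1)/(1.05−1)−1) = 9.0160
V_final = 19.6 + 9.0160 = 28.6160
°P = 259 − 259/1.05 = 12.3333
cells = 1.19·28.6160·12.3333

419.9875 billion cells


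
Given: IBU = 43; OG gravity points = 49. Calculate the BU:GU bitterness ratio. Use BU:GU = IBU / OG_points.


BU:GU = 43 / 49

0.8776


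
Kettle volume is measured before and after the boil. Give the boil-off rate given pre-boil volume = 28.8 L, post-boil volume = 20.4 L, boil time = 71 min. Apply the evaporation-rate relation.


rate = (V_pre − V_post) / (t_min/60)
rate = (28.8 − 20.4) / (71/60)

7.0986 L/hr


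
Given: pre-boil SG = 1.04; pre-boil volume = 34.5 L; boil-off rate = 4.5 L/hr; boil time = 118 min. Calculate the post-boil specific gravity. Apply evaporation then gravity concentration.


V_post = V_pre − rate·(t/60);  SG_post = 1 + (SG_pre−1)·V_pre/V_post
V_post = 34.5 − 4.5·(118/60) = 25.6500
SG_post = 1 + (1.04 − 1)·34.5/25.6500

1.0538


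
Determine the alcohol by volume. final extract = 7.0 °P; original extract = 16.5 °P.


SG = 259/(259 − P);  ABV = (OG − FG)·131.25
OG = 259/(259 − 16.5) = 1.0680
FG = 259/(259 − 7.0) = 1.0278
ABV = (1.0680 − 1.0278)·131.25

5.2846 % ABV


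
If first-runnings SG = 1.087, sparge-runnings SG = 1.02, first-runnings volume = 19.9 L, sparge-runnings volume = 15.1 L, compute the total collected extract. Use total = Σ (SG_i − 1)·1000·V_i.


first = (1.087 − 1)·1000·19.9 = 1731.3000
sparge = (1.02 − 1)·1000·15.1 = 302.0000
total = 1731.3000 + 302.0000

2033.3000 gravity·L


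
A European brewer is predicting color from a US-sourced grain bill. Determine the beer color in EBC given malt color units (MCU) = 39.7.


SRM = 1.4922·MCU^0.6859;  EBC = SRM·1.97
SRM = 1.4922·39.7^0.6859 = 18.6396
EBC = 18.6396·1.97

36.7201 EBC


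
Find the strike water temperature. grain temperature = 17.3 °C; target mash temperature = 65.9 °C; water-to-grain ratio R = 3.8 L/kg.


T_strike = (0.41/R)·(T_mash − T_grain) + T_mash
T_strike = (0.41/3.8)·(65.9 − 17.3) + 65.9

71.1437 °C


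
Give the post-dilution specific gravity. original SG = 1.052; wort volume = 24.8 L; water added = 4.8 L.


SG_new = 1 + (SG_old − 1)·V_old/(V_old + V_water)
pts = (1.052 − 1)·1000·24.8/(24.8 + 4.8) = 43.5676
SG_new = 1 + 43.5676/1000

1.0436


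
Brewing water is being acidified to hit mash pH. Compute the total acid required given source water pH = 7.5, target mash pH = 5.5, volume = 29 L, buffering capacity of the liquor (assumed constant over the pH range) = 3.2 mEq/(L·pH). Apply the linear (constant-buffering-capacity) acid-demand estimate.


acid = buffering capacity · (pH_source − pH_target) · V
acid = 3.2 · (7.5 − 5.5) · 29

185.6000 mEq


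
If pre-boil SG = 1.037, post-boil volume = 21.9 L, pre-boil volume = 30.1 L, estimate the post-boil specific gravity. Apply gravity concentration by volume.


SG_post = 1 + (SG_pre − 1)·V_pre/V_post
pts_pre = (1.037 − 1)·1000 = 37.0000
pts_post = 37.0000·30.1/21.9 = 50.8539
SG_post = 1 + 50.8539/1000

1.0509


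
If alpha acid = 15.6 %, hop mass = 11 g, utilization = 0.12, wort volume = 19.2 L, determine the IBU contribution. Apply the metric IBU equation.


IBU = (α/100)·mass·U·1000 / V
IBU = (15.6/100)·11·0.12·1000 / 19.2

10.7250 IBU


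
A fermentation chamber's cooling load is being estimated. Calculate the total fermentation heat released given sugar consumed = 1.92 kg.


Q = m_sugar · 590 kJ/kg
Q = 1.92 · 590

1132.8000 kJ


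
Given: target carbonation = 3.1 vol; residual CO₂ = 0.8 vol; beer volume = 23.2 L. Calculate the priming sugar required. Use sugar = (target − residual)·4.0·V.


sugar = (3.1 − 0.8)·4.0·23.2

213.4400 g


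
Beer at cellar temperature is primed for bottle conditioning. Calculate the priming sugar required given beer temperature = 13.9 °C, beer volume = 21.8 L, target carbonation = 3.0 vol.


residual = 14.695·(0.01821 + 0.09011·e^(−0.04·T));  sugar = (target − residual)·4.0·V
residual = 14.695·(0.01821 + 0.09011·e^(−0.04·13.9)) = 1.0270
sugar = (3.0 − 1.0270)·4.0·21.8

172.0453 g


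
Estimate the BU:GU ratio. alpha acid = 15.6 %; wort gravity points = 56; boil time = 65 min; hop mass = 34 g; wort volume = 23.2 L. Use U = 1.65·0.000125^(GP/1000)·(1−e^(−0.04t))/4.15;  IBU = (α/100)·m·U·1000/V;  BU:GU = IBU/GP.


U = 1.65·0.000125^(56/1000)·(1−e^(−0.04·65))/4.15 = 0.2225
IBU = (15.6/100)·34·0.2225·1000/23.2 = 50.8699
BU:GU = 50.8699/56

0.9084


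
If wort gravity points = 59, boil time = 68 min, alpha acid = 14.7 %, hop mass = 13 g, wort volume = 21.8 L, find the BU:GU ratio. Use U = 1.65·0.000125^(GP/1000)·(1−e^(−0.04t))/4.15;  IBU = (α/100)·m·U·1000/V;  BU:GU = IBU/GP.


U = 1.65·0.000125^(59/1000)·(1−e^(−0.04·68))/4.15 = 0.2186
IBU = (14.7/100)·13·0.2186·1000/21.8 = 19.1586
BU:GU = 19.1586/59

0.3247


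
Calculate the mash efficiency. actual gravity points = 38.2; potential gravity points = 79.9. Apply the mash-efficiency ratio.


efficiency = actual / potential × 100
efficiency = 38.2 / 79.9 × 100

47.8098 %


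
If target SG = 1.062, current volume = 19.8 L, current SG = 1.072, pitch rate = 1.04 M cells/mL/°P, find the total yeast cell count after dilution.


V_w = V·((SG_c−1)/(SG_t−1)−1);  °P = 259 − 259/SG_t;  cells = rate·(V+V_w)·°P
V_w = 19.8·((1.072−1)/(1.062−1)−1) = 3.1935
V_final = 19.8 + 3.1935 = 22.9935
°P = 259 − 259/1.062 = 15.1205
cells = 1.04·22.9935·15.1205

361.5816 billion cells


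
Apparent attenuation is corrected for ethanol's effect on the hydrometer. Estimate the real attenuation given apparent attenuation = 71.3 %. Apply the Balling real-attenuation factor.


RA = AA · 0.8192
RA = 71.3 · 0.8192

58.4090 %


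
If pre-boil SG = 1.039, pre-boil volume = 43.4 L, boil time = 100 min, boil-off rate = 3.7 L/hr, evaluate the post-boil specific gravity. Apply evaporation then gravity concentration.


V_post = V_pre − rate·(t/60);  SG_post = 1 + (SG_pre−1)·V_pre/V_post
V_post = 43.4 − 3.7·(100/60) = 37.2333
SG_post = 1 + (1.039 − 1)·43.4/37.2333

1.0455


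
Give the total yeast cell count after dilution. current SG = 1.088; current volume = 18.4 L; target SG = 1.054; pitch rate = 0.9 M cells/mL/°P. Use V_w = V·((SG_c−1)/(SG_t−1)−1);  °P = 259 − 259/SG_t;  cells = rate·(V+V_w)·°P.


V_w = 18.4·((1.088−1)/(1.054−1)−1) = 11.5852
V_final = 18.4 + 11.5852 = 29.9852
°P = 259 − 259/1.054 = 13.2694
cells = 0.9·29.9852·13.2694

358.0982 billion cells


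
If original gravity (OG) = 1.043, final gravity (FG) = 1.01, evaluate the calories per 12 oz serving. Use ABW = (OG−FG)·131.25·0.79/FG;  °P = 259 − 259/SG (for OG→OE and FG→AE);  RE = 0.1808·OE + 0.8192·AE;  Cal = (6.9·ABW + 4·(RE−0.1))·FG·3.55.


ABW = (1.043 − 1.01)·131.25·0.79/1.01 = 3.3878
OE = 259 − 259/1.043 = 10.6779 °P
AE = 259 − 259/1.01 = 2.5644 °P
RE = 0.1808·10.6779 + 0.8192·2.5644 = 4.0313 °P
Cal = (6.9·3.3878 + 4·(4.0313−0.1))·1.01·3.55

140.1966 kcal


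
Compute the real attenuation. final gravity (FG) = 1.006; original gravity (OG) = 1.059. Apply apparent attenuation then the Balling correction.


AA = (OG−FG)/(OG−1)·100;  RA = AA·0.8192
AA = (1.059 − 1.006)/(1.059 − 1)·100 = 89.8305
RA = 89.8305·0.8192

73.5892 %


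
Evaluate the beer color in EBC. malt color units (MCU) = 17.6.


SRM = 1.4922·MCU^0.6859;  EBC = SRM·1.97
SRM = 1.4922·17.6^0.6859 = 10.6690
EBC = 10.6690·1.97

21.0180 EBC


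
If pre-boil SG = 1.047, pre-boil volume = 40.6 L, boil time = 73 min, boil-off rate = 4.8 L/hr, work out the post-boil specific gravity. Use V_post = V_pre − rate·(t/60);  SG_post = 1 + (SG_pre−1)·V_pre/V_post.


V_post = 40.6 − 4.8·(73/60) = 34.7600
SG_post = 1 + (1.047 − 1)·40.6/34.7600

1.0549


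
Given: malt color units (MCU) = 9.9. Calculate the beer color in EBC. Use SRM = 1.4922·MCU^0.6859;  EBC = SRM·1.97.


SRM = 1.4922·9.9^0.6859 = 7.1901
EBC = 7.1901·1.97

14.1644 EBC


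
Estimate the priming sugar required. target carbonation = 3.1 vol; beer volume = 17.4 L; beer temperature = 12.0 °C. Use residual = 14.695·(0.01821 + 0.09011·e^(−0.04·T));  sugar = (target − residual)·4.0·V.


residual = 14.695·(0.01821 + 0.09011·e^(−0.04·12.0)) = 1.0870
sugar = (3.1 − 1.0870)·4.0·17.4

140.1070 g


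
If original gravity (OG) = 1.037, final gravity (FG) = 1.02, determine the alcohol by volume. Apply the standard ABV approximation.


ABV = (OG − FG) · 131.25
ABV = (1.037 − 1.02) · 131.25

2.2312 % ABV


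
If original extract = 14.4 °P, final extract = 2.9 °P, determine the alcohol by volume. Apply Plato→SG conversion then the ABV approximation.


SG = 259/(259 − P);  ABV = (OG − FG)·131.25
OG = 259/(259 − 14.4) = 1.0589
FG = 259/(259 − 2.9) = 1.0113
ABV = (1.0589 − 1.0113)·131.25

6.2407 % ABV


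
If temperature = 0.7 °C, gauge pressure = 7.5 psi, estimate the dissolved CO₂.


vols = (P + 14.695)·(0.01821 + 0.09011·e^(−0.04·T))
vols = (7.5 + 14.695)·(0.01821 + 0.09011·e^(−0.04·0.7))

2.3489 volumes


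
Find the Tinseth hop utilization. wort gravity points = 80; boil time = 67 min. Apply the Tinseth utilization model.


U = 1.65·0.000125^(GP/1000) · (1 − e^(−0.04·t))/4.15
bigness = 1.65·0.000125^(80/1000) = 0.8040
boil_factor = (1 − e^(−0.04·67))/4.15 = 0.2244
U = 0.8040 · 0.2244

0.1804


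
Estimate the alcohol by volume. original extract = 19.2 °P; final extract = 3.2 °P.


SG = 259/(259 − P);  ABV = (OG − FG)·131.25
OG = 259/(259 − 19.2) = 1.0801
FG = 259/(259 − 3.2) = 1.0125
ABV = (1.0801 − 1.0125)·131.25

8.8668 % ABV


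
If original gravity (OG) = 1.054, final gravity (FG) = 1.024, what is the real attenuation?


AA = (OG−FG)/(OG−1)·100;  RA = AA·0.8192
AA = (1.054 − 1.024)/(1.054 − 1)·100 = 55.5556
RA = 55.5556·0.8192

45.5111 %


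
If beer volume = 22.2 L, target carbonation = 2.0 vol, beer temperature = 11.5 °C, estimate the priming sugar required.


residual = 14.695·(0.01821 + 0.09011·e^(−0.04·T));  sugar = (target − residual)·4.0·V
residual = 14.695·(0.01821 + 0.09011·e^(−0.04·11.5)) = 1.1035
sugar = (2.0 − 1.1035)·4.0·22.2

79.6074 g


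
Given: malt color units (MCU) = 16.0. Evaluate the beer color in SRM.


SRM = 1.4922 · MCU^0.6859
SRM = 1.4922 · 16.0^0.6859

9.9939 SRM


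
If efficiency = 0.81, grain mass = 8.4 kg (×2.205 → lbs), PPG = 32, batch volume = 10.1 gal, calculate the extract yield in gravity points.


points = lbs × PPG × eff / vol
lbs = 8.4 × 2.205 = 18.5220
points = 18.5220 × 32 × 0.81 / 10.1

47.5337 points


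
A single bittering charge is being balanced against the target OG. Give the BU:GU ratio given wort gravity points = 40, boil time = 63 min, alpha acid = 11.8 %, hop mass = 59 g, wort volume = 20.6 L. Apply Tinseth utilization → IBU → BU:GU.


U = 1.65·0.000125^(GP/1000)·(1−e^(−0.04t))/4.15;  IBU = (α/100)·m·U·1000/V;  BU:GU = IBU/GP
U = 1.65·0.000125^(40/1000)·(1−e^(−0.04·63))/4.15 = 0.2552
IBU = (11.8/100)·59·0.2552·1000/20.6 = 86.2482
BU:GU = 86.2482/40

2.1562


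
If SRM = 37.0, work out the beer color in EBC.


EBC = SRM · 1.97
EBC = 37.0 · 1.97

72.8900 EBC


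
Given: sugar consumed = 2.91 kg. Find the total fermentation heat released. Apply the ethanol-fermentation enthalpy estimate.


Q = m_sugar · 590 kJ/kg
Q = 2.91 · 590

1716.9000 kJ


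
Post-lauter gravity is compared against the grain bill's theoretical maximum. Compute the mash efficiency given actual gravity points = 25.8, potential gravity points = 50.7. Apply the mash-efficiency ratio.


efficiency = actual / potential × 100
efficiency = 25.8 / 50.7 × 100

50.8876 %


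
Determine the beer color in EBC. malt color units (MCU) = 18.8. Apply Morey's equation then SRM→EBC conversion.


SRM = 1.4922·MCU^0.6859;  EBC = SRM·1.97
SRM = 1.4922·18.8^0.6859 = 11.1628
EBC = 11.1628·1.97

21.9907 EBC


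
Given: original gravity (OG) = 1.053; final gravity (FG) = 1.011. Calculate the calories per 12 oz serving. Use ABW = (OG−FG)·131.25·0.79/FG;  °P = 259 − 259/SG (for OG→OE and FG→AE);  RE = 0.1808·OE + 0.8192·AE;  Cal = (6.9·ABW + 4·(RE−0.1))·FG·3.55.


ABW = (1.053 − 1.011)·131.25·0.79/1.011 = 4.3075
OE = 259 − 259/1.053 = 13.0361 °P
AE = 259 − 259/1.011 = 2.8180 °P
RE = 0.1808·13.0361 + 0.8192·2.8180 = 4.6654 °P
Cal = (6.9·4.3075 + 4·(4.6654−0.1))·1.011·3.55

172.2149 kcal


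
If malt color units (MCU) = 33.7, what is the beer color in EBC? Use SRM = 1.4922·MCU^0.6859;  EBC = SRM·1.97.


SRM = 1.4922·33.7^0.6859 = 16.6582
EBC = 16.6582·1.97

32.8167 EBC


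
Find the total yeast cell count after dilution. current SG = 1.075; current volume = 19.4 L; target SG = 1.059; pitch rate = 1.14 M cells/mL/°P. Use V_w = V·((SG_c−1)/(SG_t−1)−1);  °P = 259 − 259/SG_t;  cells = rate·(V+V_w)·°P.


V_w = 19.4·((1.075−1)/(1.059−1)−1) = 5.2610
V_final = 19.4 + 5.2610 = 24.6610
°P = 259 − 259/1.059 = 14.4297
cells = 1.14·24.6610·14.4297

405.6688 billion cells


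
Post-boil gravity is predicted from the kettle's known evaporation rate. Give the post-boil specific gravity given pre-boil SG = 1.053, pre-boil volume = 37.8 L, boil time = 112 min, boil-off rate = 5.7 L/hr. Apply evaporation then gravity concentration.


V_post = V_pre − rate·(t/60);  SG_post = 1 + (SG_pre−1)·V_pre/V_post
V_post = 37.8 − 5.7·(112/60) = 27.1600
SG_post = 1 + (1.053 − 1)·37.8/27.1600

1.0738


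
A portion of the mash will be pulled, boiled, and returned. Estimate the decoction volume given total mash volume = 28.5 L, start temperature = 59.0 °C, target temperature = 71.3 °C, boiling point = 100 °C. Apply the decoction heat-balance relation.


V_dec = V_total·(T_target − T_start)/(T_boil − T_start)
V_dec = 28.5·(71.3 − 59.0)/(100 − 59.0)

8.5500 L


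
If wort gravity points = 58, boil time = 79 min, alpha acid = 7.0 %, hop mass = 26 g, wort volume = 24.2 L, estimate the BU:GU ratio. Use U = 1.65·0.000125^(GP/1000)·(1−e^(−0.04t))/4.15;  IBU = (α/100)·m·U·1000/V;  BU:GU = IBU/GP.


U = 1.65·0.000125^(58/1000)·(1−e^(−0.04·79))/4.15 = 0.2261
IBU = (7.0/100)·26·0.2261·1000/24.2 = 17.0014
BU:GU = 17.0014/58

0.2931


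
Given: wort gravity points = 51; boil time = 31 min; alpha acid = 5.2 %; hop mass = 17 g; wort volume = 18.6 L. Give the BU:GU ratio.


U = 1.65·0.000125^(GP/1000)·(1−e^(−0.04t))/4.15;  IBU = (α/100)·m·U·1000/V;  BU:GU = IBU/GP
U = 1.65·0.000125^(51/1000)·(1−e^(−0.04·31))/4.15 = 0.1787
IBU = (5.2/100)·17·0.1787·1000/18.6 = 8.4909
BU:GU = 8.4909/51

0.1665


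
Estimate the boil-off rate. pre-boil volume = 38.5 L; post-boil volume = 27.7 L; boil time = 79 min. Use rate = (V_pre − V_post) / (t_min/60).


rate = (38.5 − 27.7) / (79/60)

8.2025 L/hr


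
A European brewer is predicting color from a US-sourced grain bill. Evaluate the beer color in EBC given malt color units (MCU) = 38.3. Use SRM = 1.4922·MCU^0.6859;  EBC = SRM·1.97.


SRM = 1.4922·38.3^0.6859 = 18.1862
EBC = 18.1862·1.97

35.8269 EBC


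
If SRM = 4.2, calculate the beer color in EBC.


EBC = SRM · 1.97
EBC = 4.2 · 1.97

8.2740 EBC


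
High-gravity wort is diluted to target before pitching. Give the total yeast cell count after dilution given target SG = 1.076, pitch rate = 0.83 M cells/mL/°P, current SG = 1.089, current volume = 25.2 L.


V_w = V·((SG_c−1)/(SG_t−1)−1);  °P = 259 − 259/SG_t;  cells = rate·(V+V_w)·°P
V_w = 25.2·((1.089−1)/(1.076−1)−1) = 4.3105
V_final = 25.2 + 4.3105 = 29.5105
°P = 259 − 259/1.076 = 18.2937
cells = 0.83·29.5105·18.2937

448.0806 billion cells


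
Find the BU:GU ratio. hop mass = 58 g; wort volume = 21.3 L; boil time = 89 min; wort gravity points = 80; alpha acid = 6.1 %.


U = 1.65·0.000125^(GP/1000)·(1−e^(−0.04t))/4.15;  IBU = (α/100)·m·U·1000/V;  BU:GU = IBU/GP
U = 1.65·0.000125^(80/1000)·(1−e^(−0.04·89))/4.15 = 0.1882
IBU = (6.1/100)·58·0.1882·1000/21.3 = 31.2635
BU:GU = 31.2635/80

0.3908


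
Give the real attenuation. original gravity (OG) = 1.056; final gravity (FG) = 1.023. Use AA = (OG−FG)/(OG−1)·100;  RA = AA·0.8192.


AA = (1.056 − 1.023)/(1.056 − 1)·100 = 58.9286
RA = 58.9286·0.8192

48.2743 %


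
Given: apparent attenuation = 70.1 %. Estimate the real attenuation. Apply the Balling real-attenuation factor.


RA = AA · 0.8192
RA = 70.1 · 0.8192

57.4259 %


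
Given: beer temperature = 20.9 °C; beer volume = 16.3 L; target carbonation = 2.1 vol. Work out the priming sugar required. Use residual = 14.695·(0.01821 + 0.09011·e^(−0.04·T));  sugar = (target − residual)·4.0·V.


residual = 14.695·(0.01821 + 0.09011·e^(−0.04·20.9)) = 0.8415
sugar = (2.1 − 0.8415)·4.0·16.3

82.0513 g


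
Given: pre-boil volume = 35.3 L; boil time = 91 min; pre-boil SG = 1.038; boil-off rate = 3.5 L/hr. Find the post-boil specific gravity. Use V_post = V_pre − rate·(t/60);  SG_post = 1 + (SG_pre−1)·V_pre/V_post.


V_post = 35.3 − 3.5·(91/60) = 29.9917
SG_post = 1 + (1.038 − 1)·35.3/29.9917

1.0447


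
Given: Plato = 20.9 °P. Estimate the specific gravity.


SG = 259/(259 − P)
SG = 259/(259 − 20.9)

1.0878


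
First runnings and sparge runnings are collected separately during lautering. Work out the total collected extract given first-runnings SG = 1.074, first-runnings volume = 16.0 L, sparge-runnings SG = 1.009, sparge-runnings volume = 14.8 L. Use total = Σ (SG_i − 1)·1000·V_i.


first = (1.074 − 1)·1000·16.0 = 1184.0000
sparge = (1.009 − 1)·1000·14.8 = 133.2000
total = 1184.0000 + 133.2000

1317.2000 gravity·L


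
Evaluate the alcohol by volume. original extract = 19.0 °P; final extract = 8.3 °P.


SG = 259/(259 − P);  ABV = (OG − FG)·131.25
OG = 259/(259 − 19.0) = 1.0792
FG = 259/(259 − 8.3) = 1.0331
ABV = (1.0792 − 1.0331)·131.25

6.0453 % ABV


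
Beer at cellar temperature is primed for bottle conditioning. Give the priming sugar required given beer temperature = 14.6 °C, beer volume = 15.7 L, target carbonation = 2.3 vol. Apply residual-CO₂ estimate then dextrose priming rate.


residual = 14.695·(0.01821 + 0.09011·e^(−0.04·T));  sugar = (target − residual)·4.0·V
residual = 14.695·(0.01821 + 0.09011·e^(−0.04·14.6)) = 1.0060
sugar = (2.3 − 1.0060)·4.0·15.7

81.2610 g


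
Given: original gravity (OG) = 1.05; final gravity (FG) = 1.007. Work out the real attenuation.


AA = (OG−FG)/(OG−1)·100;  RA = AA·0.8192
AA = (1.05 − 1.007)/(1.05 − 1)·100 = 86.0000
RA = 86.0000·0.8192

70.4512 %
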